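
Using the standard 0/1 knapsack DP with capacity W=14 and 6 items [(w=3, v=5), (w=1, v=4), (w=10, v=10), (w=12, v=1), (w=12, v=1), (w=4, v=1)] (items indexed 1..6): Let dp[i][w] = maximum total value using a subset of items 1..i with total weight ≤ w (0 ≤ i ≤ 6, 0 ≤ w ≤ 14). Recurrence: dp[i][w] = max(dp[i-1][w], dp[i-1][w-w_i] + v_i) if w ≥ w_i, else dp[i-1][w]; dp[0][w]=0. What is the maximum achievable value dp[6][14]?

i\w   0   1   2   3   4   5   6   7   8   9  10  11  12  13  14
  0   0   0   0   0   0   0   0   0   0   0   0   0   0   0   0
  1   0   0   0   5   5   5   5   5   5   5   5   5   5   5   5
  2   0   4   4   5   9   9   9   9   9   9   9   9   9   9   9
  3   0   4   4   5   9   9   9   9   9   9  10  14  14  15  19
  4   0   4   4   5   9   9   9   9   9   9  10  14  14  15  19
  5   0   4   4   5   9   9   9   9   9   9  10  14  14  15  19
  6   0   4   4   5   9   9   9   9  10  10  10  14  14  15  19

19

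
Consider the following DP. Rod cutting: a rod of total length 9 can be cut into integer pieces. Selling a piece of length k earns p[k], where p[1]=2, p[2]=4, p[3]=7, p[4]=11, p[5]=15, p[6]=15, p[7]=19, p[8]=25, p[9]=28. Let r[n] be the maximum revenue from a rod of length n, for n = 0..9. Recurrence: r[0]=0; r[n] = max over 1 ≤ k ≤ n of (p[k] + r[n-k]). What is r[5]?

   n    0    1    2    3    4    5    6    7    8    9
r[n]    0    2    4    7   11   15   17   19   25   28

15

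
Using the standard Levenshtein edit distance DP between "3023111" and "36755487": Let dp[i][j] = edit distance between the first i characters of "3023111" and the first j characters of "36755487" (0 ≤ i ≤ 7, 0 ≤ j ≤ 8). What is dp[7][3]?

6

   ''  3  6  7  5  5  4  8  7
''  0  1  2  3  4  5  6  7  8
 3  1  0  1  2  3  4  5  6  7
 0  2  1  1  2  3  4  5  6  7
 2  3  2  2  2  3  4  5  6  7
 3  4  3  3  3  3  4  5  6  7
 1  5  4  4  4  4  4  5  6  7
 1  6  5  5  5  5  5  5  6  7
 1  7  6  6  6  6  6  6  6  7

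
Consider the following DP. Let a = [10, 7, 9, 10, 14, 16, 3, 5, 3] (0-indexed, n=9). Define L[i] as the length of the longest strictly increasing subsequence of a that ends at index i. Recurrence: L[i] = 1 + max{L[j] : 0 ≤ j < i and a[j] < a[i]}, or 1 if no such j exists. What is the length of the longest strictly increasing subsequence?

   i    0    1    2    3    4    5    6    7    8
a[i]   10    7    9   10   14   16    3    5    3
L[i]    1    1    2    3    4    5    1    2    1

5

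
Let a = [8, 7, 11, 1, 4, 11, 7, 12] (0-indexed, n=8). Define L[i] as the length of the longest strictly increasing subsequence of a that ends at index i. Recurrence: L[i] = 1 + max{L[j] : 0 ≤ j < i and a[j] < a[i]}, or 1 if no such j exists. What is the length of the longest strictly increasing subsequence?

   i    0    1    2    3    4    5    6    7
a[i]    8    7   11    1    4   11    7   12
L[i]    1    1    2    1    2    3    3    4

4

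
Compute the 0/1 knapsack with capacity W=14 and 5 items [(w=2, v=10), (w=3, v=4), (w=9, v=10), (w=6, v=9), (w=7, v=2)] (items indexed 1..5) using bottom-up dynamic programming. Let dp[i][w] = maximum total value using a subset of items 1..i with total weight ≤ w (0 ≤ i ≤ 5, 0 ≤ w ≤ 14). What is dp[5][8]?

i\w   0   1   2   3   4   5   6   7   8   9  10  11  12  13  14
  0   0   0   0   0   0   0   0   0   0   0   0   0   0   0   0
  1   0   0  10  10  10  10  10  10  10  10  10  10  10  10  10
  2   0   0  10  10  10  14  14  14  14  14  14  14  14  14  14
  3   0   0  10  10  10  14  14  14  14  14  14  20  20  20  24
  4   0   0  10  10  10  14  14  14  19  19  19  23  23  23  24
  5   0   0  10  10  10  14  14  14  19  19  19  23  23  23  24

19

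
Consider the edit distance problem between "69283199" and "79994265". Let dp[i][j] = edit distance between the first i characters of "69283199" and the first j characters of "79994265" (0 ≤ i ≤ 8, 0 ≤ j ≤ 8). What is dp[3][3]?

2

   ''  7  9  9  9  4  2  6  5
''  0  1  2  3  4  5  6  7  8
 6  1  1  2  3  4  5  6  6  7
 9  2  2  1  2  3  4  5  6  7
 2  3  3  2  2  3  4  4  5  6
 8  4  4  3  3  3  4  5  5  6
 3  5  5  4  4  4  4  5  6  6
 1  6  6  5  5  5  5  5  6  7
 9  7  7  6  5  5  6  6  6  7
 9  8  8  7  6  5  6  7  7  7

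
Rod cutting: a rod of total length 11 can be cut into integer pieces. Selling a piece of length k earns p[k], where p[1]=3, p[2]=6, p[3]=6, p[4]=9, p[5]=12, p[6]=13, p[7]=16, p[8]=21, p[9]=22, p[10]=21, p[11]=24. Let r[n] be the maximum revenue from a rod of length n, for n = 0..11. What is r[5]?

   n    0    1    2    3    4    5    6    7    8    9   10   11
r[n]    0    3    6    9   12   15   18   21   24   27   30   33

15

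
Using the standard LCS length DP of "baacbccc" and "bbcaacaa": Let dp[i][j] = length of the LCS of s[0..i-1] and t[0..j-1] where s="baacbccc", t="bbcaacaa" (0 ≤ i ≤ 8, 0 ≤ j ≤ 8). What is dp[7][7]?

4

   ''  b  b  c  a  a  c  a  a
''  0  0  0  0  0  0  0  0  0
 b  0  1  1  1  1  1  1  1  1
 a  0  1  1  1  2  2  2  2  2
 a  0  1  1  1  2  3  3  3  3
 c  0  1  1  2  2  3  4  4  4
 b  0  1  2  2  2  3  4  4  4
 c  0  1  2  3  3  3  4  4  4
 c  0  1  2  3  3  3  4  4  4
 c  0  1  2  3  3  3  4  4  4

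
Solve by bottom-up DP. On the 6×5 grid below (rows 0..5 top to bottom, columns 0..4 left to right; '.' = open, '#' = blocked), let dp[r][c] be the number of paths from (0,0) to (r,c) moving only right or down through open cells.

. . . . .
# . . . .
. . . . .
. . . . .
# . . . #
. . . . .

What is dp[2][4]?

10

r\c   0   1   2   3   4
  0   1   1   1   1   1
  1   0   1   2   3   4
  2   0   1   3   6  10
  3   0   1   4  10  20
  4   0   1   5  15   0
  5   0   1   6  21  21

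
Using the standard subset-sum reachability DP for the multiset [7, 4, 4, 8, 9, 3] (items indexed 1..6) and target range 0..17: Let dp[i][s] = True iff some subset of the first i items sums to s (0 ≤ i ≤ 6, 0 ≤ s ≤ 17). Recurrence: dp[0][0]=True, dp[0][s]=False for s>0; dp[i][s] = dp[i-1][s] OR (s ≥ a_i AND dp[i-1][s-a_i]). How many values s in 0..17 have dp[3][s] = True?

6

i\s   0   1   2   3   4   5   6   7   8   9  10  11  12  13  14  15  16  17
  0   T   F   F   F   F   F   F   F   F   F   F   F   F   F   F   F   F   F
  1   T   F   F   F   F   F   F   T   F   F   F   F   F   F   F   F   F   F
  2   T   F   F   F   T   F   F   T   F   F   F   T   F   F   F   F   F   F
  3   T   F   F   F   T   F   F   T   T   F   F   T   F   F   F   T   F   F
  4   T   F   F   F   T   F   F   T   T   F   F   T   T   F   F   T   T   F
  5   T   F   F   F   T   F   F   T   T   T   F   T   T   T   F   T   T   T
  6   T   F   F   T   T   F   F   T   T   T   T   T   T   T   T   T   T   T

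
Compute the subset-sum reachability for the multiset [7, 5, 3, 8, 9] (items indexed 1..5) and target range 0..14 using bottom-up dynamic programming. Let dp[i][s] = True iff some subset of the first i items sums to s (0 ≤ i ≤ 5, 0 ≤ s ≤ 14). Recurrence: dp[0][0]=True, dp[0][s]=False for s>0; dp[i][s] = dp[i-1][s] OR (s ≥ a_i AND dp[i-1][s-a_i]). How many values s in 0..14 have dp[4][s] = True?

i\s   0   1   2   3   4   5   6   7   8   9  10  11  12  13  14
  0   T   F   F   F   F   F   F   F   F   F   F   F   F   F   F
  1   T   F   F   F   F   F   F   T   F   F   F   F   F   F   F
  2   T   F   F   F   F   T   F   T   F   F   F   F   T   F   F
  3   T   F   F   T   F   T   F   T   T   F   T   F   T   F   F
  4   T   F   F   T   F   T   F   T   T   F   T   T   T   T   F
  5   T   F   F   T   F   T   F   T   T   T   T   T   T   T   T

9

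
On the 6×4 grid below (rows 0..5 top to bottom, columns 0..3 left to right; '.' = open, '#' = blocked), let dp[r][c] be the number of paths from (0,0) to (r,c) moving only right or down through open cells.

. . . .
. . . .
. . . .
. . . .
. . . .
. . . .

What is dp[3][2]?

10

r\c   0   1   2   3
  0   1   1   1   1
  1   1   2   3   4
  2   1   3   6  10
  3   1   4  10  20
  4   1   5  15  35
  5   1   6  21  56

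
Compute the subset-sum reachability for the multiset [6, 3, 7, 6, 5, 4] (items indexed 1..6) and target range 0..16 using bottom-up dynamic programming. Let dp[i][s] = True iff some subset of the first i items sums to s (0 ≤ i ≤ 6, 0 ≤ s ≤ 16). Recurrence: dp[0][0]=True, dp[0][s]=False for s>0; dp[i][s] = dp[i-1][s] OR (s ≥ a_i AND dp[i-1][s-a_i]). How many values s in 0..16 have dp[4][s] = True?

10

i\s   0   1   2   3   4   5   6   7   8   9  10  11  12  13  14  15  16
  0   T   F   F   F   F   F   F   F   F   F   F   F   F   F   F   F   F
  1   T   F   F   F   F   F   T   F   F   F   F   F   F   F   F   F   F
  2   T   F   F   T   F   F   T   F   F   T   F   F   F   F   F   F   F
  3   T   F   F   T   F   F   T   T   F   T   T   F   F   T   F   F   T
  4   T   F   F   T   F   F   T   T   F   T   T   F   T   T   F   T   T
  5   T   F   F   T   F   T   T   T   T   T   T   T   T   T   T   T   T
  6   T   F   F   T   T   T   T   T   T   T   T   T   T   T   T   T   T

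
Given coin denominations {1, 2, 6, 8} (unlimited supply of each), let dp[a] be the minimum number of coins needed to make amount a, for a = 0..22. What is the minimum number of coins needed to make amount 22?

3

 a  0  1  2  3  4  5  6  7  8  9 10 11 12 13 14 15 16 17 18 19 20 21 22
dp  0  1  1  2  2  3  1  2  1  2  2  3  2  3  2  3  2  3  3  4  3  4  3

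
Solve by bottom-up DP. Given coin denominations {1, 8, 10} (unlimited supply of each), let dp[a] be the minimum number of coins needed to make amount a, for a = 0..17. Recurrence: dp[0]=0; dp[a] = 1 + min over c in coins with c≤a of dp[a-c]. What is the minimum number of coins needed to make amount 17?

 a  0  1  2  3  4  5  6  7  8  9 10 11 12 13 14 15 16 17
dp  0  1  2  3  4  5  6  7  1  2  1  2  3  4  5  6  2  3

3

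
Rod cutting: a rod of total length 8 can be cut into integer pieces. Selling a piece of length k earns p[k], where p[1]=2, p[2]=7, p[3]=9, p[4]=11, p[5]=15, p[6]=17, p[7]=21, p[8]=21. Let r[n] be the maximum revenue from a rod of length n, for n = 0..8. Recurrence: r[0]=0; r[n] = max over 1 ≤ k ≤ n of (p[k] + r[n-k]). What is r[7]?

23

   n    0    1    2    3    4    5    6    7    8
r[n]    0    2    7    9   14   16   21   23   28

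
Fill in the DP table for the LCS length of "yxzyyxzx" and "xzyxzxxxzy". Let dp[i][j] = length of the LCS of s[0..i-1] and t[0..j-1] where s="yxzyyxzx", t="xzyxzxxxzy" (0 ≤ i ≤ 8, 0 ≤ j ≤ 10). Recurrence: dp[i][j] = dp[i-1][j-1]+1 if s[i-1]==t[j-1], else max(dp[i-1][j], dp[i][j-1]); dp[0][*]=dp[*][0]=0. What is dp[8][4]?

   ''  x  z  y  x  z  x  x  x  z  y
''  0  0  0  0  0  0  0  0  0  0  0
 y  0  0  0  1  1  1  1  1  1  1  1
 x  0  1  1  1  2  2  2  2  2  2  2
 z  0  1  2  2  2  3  3  3  3  3  3
 y  0  1  2  3  3  3  3  3  3  3  4
 y  0  1  2  3  3  3  3  3  3  3  4
 x  0  1  2  3  4  4  4  4  4  4  4
 z  0  1  2  3  4  5  5  5  5  5  5
 x  0  1  2  3  4  5  6  6  6  6  6

4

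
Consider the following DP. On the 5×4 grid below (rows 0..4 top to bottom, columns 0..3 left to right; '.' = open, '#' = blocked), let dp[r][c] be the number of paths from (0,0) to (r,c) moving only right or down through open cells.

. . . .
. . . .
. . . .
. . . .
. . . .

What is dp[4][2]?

15

r\c   0   1   2   3
  0   1   1   1   1
  1   1   2   3   4
  2   1   3   6  10
  3   1   4  10  20
  4   1   5  15  35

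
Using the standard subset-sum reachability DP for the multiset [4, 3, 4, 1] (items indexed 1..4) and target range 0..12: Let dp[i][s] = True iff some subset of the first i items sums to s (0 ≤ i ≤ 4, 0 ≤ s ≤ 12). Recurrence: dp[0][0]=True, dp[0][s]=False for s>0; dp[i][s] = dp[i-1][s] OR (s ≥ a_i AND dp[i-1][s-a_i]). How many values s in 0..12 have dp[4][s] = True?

10

i\s   0   1   2   3   4   5   6   7   8   9  10  11  12
  0   T   F   F   F   F   F   F   F   F   F   F   F   F
  1   T   F   F   F   T   F   F   F   F   F   F   F   F
  2   T   F   F   T   T   F   F   T   F   F   F   F   F
  3   T   F   F   T   T   F   F   T   T   F   F   T   F
  4   T   T   F   T   T   T   F   T   T   T   F   T   T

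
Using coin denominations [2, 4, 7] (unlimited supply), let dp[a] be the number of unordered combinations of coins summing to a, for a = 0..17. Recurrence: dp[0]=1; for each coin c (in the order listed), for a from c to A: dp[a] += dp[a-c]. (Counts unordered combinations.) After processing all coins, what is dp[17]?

3

after  coin     0     1     2     3     4     5     6     7     8     9    10    11    12    13    14    15    16    17
          2     1     0     1     0     1     0     1     0     1     0     1     0     1     0     1     0     1     0
          4     1     0     1     0     2     0     2     0     3     0     3     0     4     0     4     0     5     0
          7     1     0     1     0     2     0     2     1     3     1     3     2     4     2     5     3     6     3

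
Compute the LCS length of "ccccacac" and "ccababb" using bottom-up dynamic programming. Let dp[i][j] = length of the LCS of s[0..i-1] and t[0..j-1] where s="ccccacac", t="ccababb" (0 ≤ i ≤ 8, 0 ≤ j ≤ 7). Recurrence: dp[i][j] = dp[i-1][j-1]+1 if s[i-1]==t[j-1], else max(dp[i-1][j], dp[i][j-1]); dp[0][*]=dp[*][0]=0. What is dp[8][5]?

   ''  c  c  a  b  a  b  b
''  0  0  0  0  0  0  0  0
 c  0  1  1  1  1  1  1  1
 c  0  1  2  2  2  2  2  2
 c  0  1  2  2  2  2  2  2
 c  0  1  2  2  2  2  2  2
 a  0  1  2  3  3  3  3  3
 c  0  1  2  3  3  3  3  3
 a  0  1  2  3  3  4  4  4
 c  0  1  2  3  3  4  4  4

4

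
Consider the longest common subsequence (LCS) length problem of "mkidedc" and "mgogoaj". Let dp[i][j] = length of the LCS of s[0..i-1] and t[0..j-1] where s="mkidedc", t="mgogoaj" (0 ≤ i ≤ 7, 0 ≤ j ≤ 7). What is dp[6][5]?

1

   ''  m  g  o  g  o  a  j
''  0  0  0  0  0  0  0  0
 m  0  1  1  1  1  1  1  1
 k  0  1  1  1  1  1  1  1
 i  0  1  1  1  1  1  1  1
 d  0  1  1  1  1  1  1  1
 e  0  1  1  1  1  1  1  1
 d  0  1  1  1  1  1  1  1
 c  0  1  1  1  1  1  1  1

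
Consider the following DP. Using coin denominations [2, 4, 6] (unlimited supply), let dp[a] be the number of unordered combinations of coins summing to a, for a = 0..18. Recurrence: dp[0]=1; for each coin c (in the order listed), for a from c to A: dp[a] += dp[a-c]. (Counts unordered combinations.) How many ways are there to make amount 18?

after  coin     0     1     2     3     4     5     6     7     8     9    10    11    12    13    14    15    16    17    18
          2     1     0     1     0     1     0     1     0     1     0     1     0     1     0     1     0     1     0     1
          4     1     0     1     0     2     0     2     0     3     0     3     0     4     0     4     0     5     0     5
          6     1     0     1     0     2     0     3     0     4     0     5     0     7     0     8     0    10     0    12

12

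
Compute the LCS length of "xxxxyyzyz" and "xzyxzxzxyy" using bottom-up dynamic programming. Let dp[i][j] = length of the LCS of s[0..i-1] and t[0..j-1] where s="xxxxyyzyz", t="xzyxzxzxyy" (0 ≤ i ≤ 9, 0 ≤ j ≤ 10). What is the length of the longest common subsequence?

   ''  x  z  y  x  z  x  z  x  y  y
''  0  0  0  0  0  0  0  0  0  0  0
 x  0  1  1  1  1  1  1  1  1  1  1
 x  0  1  1  1  2  2  2  2  2  2  2
 x  0  1  1  1  2  2  3  3  3  3  3
 x  0  1  1  1  2  2  3  3  4  4  4
 y  0  1  1  2  2  2  3  3  4  5  5
 y  0  1  1  2  2  2  3  3  4  5  6
 z  0  1  2  2  2  3  3  4  4  5  6
 y  0  1  2  3  3  3  3  4  4  5  6
 z  0  1  2  3  3  4  4  4  4  5  6

6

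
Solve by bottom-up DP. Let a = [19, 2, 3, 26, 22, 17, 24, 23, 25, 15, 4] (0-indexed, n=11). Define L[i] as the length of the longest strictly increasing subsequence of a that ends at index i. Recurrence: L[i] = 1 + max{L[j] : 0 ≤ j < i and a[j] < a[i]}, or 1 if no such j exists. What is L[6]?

   i    0    1    2    3    4    5    6    7    8    9   10
a[i]   19    2    3   26   22   17   24   23   25   15    4
L[i]    1    1    2    3    3    3    4    4    5    3    3

4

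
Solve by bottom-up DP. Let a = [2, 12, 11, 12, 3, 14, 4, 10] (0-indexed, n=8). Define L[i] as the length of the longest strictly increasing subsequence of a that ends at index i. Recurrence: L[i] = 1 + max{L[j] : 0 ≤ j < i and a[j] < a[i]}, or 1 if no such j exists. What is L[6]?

   i    0    1    2    3    4    5    6    7
a[i]    2   12   11   12    3   14    4   10
L[i]    1    2    2    3    2    4    3    4

3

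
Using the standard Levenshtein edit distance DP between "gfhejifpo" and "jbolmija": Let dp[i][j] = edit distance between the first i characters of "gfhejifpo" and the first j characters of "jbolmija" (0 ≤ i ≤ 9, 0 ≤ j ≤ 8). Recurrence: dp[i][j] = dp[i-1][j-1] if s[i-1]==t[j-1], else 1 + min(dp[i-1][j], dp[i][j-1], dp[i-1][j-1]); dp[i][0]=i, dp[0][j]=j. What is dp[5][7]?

   ''  j  b  o  l  m  i  j  a
''  0  1  2  3  4  5  6  7  8
 g  1  1  2  3  4  5  6  7  8
 f  2  2  2  3  4  5  6  7  8
 h  3  3  3  3  4  5  6  7  8
 e  4  4  4  4  4  5  6  7  8
 j  5  4  5  5  5  5  6  6  7
 i  6  5  5  6  6  6  5  6  7
 f  7  6  6  6  7  7  6  6  7
 p  8  7  7  7  7  8  7  7  7
 o  9  8  8  7  8  8  8  8  8

6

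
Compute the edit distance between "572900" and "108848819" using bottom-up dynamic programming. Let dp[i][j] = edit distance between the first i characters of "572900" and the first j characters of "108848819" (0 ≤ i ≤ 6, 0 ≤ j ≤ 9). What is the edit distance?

   ''  1  0  8  8  4  8  8  1  9
''  0  1  2  3  4  5  6  7  8  9
 5  1  1  2  3  4  5  6  7  8  9
 7  2  2  2  3  4  5  6  7  8  9
 2  3  3  3  3  4  5  6  7  8  9
 9  4  4  4  4  4  5  6  7  8  8
 0  5  5  4  5  5  5  6  7  8  9
 0  6  6  5  5  6  6  6  7  8  9

9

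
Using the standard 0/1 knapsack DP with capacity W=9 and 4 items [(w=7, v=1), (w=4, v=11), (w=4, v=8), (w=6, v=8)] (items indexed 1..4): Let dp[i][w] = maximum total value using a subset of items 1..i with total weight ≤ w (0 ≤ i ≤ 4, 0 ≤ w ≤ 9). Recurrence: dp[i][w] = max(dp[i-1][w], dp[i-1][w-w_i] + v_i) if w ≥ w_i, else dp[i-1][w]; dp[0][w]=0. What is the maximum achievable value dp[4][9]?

19

i\w   0   1   2   3   4   5   6   7   8   9
  0   0   0   0   0   0   0   0   0   0   0
  1   0   0   0   0   0   0   0   1   1   1
  2   0   0   0   0  11  11  11  11  11  11
  3   0   0   0   0  11  11  11  11  19  19
  4   0   0   0   0  11  11  11  11  19  19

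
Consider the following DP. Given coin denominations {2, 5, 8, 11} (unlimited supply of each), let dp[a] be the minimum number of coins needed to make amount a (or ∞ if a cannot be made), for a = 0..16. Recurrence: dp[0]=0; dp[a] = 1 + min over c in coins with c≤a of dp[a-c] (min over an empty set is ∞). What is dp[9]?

 a  0  1  2  3  4  5  6  7  8  9 10 11 12 13 14 15 16
dp  0  -  1  -  2  1  3  2  1  3  2  1  3  2  4  3  2
(- denotes ∞ / unreachable)

3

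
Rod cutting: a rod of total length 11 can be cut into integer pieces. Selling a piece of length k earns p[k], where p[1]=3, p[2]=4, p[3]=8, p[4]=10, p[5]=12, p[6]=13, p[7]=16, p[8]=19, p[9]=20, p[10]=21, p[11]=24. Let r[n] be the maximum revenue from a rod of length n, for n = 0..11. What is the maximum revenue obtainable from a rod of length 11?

33

   n    0    1    2    3    4    5    6    7    8    9   10   11
r[n]    0    3    6    9   12   15   18   21   24   27   30   33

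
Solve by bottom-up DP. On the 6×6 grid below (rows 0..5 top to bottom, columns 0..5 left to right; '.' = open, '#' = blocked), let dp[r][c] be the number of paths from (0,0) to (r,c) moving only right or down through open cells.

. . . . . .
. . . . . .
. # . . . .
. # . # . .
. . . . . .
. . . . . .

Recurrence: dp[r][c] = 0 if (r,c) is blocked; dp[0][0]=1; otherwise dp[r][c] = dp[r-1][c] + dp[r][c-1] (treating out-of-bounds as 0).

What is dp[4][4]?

16

r\c   0   1   2   3   4   5
  0   1   1   1   1   1   1
  1   1   2   3   4   5   6
  2   1   0   3   7  12  18
  3   1   0   3   0  12  30
  4   1   1   4   4  16  46
  5   1   2   6  10  26  72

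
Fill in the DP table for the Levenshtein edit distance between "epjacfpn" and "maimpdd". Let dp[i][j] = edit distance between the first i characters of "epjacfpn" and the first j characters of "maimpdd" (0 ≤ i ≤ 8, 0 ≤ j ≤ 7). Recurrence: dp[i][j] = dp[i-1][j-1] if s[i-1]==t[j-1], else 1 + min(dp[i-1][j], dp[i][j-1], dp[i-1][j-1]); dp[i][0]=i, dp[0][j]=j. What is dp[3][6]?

5

   ''  m  a  i  m  p  d  d
''  0  1  2  3  4  5  6  7
 e  1  1  2  3  4  5  6  7
 p  2  2  2  3  4  4  5  6
 j  3  3  3  3  4  5  5  6
 a  4  4  3  4  4  5  6  6
 c  5  5  4  4  5  5  6  7
 f  6  6  5  5  5  6  6  7
 p  7  7  6  6  6  5  6  7
 n  8  8  7  7  7  6  6  7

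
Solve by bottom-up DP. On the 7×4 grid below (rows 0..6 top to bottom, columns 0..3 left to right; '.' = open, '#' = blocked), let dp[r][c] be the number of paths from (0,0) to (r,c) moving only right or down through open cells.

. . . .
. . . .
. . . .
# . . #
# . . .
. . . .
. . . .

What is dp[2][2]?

r\c   0   1   2   3
  0   1   1   1   1
  1   1   2   3   4
  2   1   3   6  10
  3   0   3   9   0
  4   0   3  12  12
  5   0   3  15  27
  6   0   3  18  45

6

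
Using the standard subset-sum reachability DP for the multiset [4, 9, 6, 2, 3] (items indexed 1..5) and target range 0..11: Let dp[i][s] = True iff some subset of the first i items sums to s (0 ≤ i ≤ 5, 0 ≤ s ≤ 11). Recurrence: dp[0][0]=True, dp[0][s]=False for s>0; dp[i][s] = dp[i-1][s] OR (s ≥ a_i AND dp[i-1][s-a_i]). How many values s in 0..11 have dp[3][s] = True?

i\s   0   1   2   3   4   5   6   7   8   9  10  11
  0   T   F   F   F   F   F   F   F   F   F   F   F
  1   T   F   F   F   T   F   F   F   F   F   F   F
  2   T   F   F   F   T   F   F   F   F   T   F   F
  3   T   F   F   F   T   F   T   F   F   T   T   F
  4   T   F   T   F   T   F   T   F   T   T   T   T
  5   T   F   T   T   T   T   T   T   T   T   T   T

5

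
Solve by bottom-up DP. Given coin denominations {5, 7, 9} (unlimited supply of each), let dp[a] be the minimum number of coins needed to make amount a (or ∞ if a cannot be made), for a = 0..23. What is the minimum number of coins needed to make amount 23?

3

 a  0  1  2  3  4  5  6  7  8  9 10 11 12 13 14 15 16 17 18 19 20 21 22 23
dp  0  -  -  -  -  1  -  1  -  1  2  -  2  -  2  3  2  3  2  3  4  3  4  3
(- denotes ∞ / unreachable)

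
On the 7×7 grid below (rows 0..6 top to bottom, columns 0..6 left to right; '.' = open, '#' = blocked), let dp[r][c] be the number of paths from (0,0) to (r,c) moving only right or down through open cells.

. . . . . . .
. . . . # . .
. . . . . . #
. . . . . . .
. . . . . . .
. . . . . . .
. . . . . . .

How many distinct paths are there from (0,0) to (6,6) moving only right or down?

806

r\c   0   1   2   3   4   5   6
  0   1   1   1   1   1   1   1
  1   1   2   3   4   0   1   2
  2   1   3   6  10  10  11   0
  3   1   4  10  20  30  41  41
  4   1   5  15  35  65 106 147
  5   1   6  21  56 121 227 374
  6   1   7  28  84 205 432 806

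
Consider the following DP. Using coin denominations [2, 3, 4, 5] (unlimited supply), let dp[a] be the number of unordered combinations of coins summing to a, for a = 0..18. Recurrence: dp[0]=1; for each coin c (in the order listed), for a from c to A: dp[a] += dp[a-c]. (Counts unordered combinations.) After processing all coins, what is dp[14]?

13

after  coin     0     1     2     3     4     5     6     7     8     9    10    11    12    13    14    15    16    17    18
          2     1     0     1     0     1     0     1     0     1     0     1     0     1     0     1     0     1     0     1
          3     1     0     1     1     1     1     2     1     2     2     2     2     3     2     3     3     3     3     4
          4     1     0     1     1     2     1     3     2     4     3     5     4     7     5     8     7    10     8    12
          5     1     0     1     1     2     2     3     3     5     5     7     7    10    10    13    14    17    18    22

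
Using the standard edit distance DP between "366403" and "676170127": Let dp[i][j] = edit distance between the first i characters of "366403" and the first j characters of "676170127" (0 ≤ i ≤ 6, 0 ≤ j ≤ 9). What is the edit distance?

   ''  6  7  6  1  7  0  1  2  7
''  0  1  2  3  4  5  6  7  8  9
 3  1  1  2  3  4  5  6  7  8  9
 6  2  1  2  2  3  4  5  6  7  8
 6  3  2  2  2  3  4  5  6  7  8
 4  4  3  3  3  3  4  5  6  7  8
 0  5  4  4  4  4  4  4  5  6  7
 3  6  5  5  5  5  5  5  5  6  7

7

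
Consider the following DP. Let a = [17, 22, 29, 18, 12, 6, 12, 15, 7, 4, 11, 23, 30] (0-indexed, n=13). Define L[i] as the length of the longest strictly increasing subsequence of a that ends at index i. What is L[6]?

2

   i    0    1    2    3    4    5    6    7    8    9   10   11   12
a[i]   17   22   29   18   12    6   12   15    7    4   11   23   30
L[i]    1    2    3    2    1    1    2    3    2    1    3    4    5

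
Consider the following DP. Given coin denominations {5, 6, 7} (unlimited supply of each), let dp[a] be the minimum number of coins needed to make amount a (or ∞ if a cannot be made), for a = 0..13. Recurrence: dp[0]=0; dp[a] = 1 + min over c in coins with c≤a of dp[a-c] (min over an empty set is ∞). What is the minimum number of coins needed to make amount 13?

2

 a  0  1  2  3  4  5  6  7  8  9 10 11 12 13
dp  0  -  -  -  -  1  1  1  -  -  2  2  2  2
(- denotes ∞ / unreachable)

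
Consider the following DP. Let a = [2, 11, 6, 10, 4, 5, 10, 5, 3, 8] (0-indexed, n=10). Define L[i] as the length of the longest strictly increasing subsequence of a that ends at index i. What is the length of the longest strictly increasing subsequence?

   i    0    1    2    3    4    5    6    7    8    9
a[i]    2   11    6   10    4    5   10    5    3    8
L[i]    1    2    2    3    2    3    4    3    2    4

4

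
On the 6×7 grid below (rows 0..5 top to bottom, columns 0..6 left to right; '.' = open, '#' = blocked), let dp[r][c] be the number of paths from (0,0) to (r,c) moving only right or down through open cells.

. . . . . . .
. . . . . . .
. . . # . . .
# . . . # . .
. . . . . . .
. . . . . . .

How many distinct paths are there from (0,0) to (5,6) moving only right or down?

r\c   0   1   2   3   4   5   6
  0   1   1   1   1   1   1   1
  1   1   2   3   4   5   6   7
  2   1   3   6   0   5  11  18
  3   0   3   9   9   0  11  29
  4   0   3  12  21  21  32  61
  5   0   3  15  36  57  89 150

150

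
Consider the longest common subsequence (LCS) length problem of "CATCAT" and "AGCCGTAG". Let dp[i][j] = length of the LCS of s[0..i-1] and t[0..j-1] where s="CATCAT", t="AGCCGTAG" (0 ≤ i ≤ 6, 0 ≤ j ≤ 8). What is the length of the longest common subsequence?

   ''  A  G  C  C  G  T  A  G
''  0  0  0  0  0  0  0  0  0
 C  0  0  0  1  1  1  1  1  1
 A  0  1  1  1  1  1  1  2  2
 T  0  1  1  1  1  1  2  2  2
 C  0  1  1  2  2  2  2  2  2
 A  0  1  1  2  2  2  2  3  3
 T  0  1  1  2  2  2  3  3  3

3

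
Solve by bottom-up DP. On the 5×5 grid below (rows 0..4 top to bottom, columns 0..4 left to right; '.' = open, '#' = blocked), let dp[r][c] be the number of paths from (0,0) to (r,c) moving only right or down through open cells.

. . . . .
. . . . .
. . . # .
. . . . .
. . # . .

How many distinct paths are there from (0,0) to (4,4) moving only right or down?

25

r\c   0   1   2   3   4
  0   1   1   1   1   1
  1   1   2   3   4   5
  2   1   3   6   0   5
  3   1   4  10  10  15
  4   1   5   0  10  25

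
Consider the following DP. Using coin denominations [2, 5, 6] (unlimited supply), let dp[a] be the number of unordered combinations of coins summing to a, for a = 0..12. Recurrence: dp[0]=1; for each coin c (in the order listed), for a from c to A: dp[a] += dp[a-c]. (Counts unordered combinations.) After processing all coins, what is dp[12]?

after  coin     0     1     2     3     4     5     6     7     8     9    10    11    12
          2     1     0     1     0     1     0     1     0     1     0     1     0     1
          5     1     0     1     0     1     1     1     1     1     1     2     1     2
          6     1     0     1     0     1     1     2     1     2     1     3     2     4

4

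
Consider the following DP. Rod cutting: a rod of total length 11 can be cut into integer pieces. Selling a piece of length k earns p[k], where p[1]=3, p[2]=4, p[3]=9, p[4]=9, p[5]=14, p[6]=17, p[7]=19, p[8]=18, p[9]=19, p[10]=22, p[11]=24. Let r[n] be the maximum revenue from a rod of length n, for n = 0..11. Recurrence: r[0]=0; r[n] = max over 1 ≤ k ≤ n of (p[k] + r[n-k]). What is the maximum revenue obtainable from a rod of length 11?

33

   n    0    1    2    3    4    5    6    7    8    9   10   11
r[n]    0    3    6    9   12   15   18   21   24   27   30   33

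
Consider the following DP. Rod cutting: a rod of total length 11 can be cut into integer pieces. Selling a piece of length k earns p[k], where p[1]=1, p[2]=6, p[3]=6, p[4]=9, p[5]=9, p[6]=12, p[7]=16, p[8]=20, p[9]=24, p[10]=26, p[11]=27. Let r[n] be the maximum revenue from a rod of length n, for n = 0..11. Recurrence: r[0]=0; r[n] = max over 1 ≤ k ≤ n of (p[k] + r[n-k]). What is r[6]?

   n    0    1    2    3    4    5    6    7    8    9   10   11
r[n]    0    1    6    7   12   13   18   19   24   25   30   31

18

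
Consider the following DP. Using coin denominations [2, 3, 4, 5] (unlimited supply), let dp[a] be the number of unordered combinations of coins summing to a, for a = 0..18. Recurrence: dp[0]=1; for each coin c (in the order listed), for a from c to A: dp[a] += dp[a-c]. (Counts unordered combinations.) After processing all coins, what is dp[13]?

after  coin     0     1     2     3     4     5     6     7     8     9    10    11    12    13    14    15    16    17    18
          2     1     0     1     0     1     0     1     0     1     0     1     0     1     0     1     0     1     0     1
          3     1     0     1     1     1     1     2     1     2     2     2     2     3     2     3     3     3     3     4
          4     1     0     1     1     2     1     3     2     4     3     5     4     7     5     8     7    10     8    12
          5     1     0     1     1     2     2     3     3     5     5     7     7    10    10    13    14    17    18    22

10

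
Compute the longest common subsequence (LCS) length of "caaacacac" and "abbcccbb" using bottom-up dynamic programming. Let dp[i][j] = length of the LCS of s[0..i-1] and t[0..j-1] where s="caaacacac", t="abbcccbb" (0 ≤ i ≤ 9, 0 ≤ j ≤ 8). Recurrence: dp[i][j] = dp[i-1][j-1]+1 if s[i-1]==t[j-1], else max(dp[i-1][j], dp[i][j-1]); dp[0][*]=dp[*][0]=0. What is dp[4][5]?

1

   ''  a  b  b  c  c  c  b  b
''  0  0  0  0  0  0  0  0  0
 c  0  0  0  0  1  1  1  1  1
 a  0  1  1  1  1  1  1  1  1
 a  0  1  1  1  1  1  1  1  1
 a  0  1  1  1  1  1  1  1  1
 c  0  1  1  1  2  2  2  2  2
 a  0  1  1  1  2  2  2  2  2
 c  0  1  1  1  2  3  3  3  3
 a  0  1  1  1  2  3  3  3  3
 c  0  1  1  1  2  3  4  4  4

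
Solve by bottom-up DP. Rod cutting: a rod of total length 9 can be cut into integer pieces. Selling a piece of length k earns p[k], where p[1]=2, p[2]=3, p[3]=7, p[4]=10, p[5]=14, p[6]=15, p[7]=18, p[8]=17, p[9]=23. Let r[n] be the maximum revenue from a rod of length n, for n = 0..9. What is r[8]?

   n    0    1    2    3    4    5    6    7    8    9
r[n]    0    2    4    7   10   14   16   18   21   24

21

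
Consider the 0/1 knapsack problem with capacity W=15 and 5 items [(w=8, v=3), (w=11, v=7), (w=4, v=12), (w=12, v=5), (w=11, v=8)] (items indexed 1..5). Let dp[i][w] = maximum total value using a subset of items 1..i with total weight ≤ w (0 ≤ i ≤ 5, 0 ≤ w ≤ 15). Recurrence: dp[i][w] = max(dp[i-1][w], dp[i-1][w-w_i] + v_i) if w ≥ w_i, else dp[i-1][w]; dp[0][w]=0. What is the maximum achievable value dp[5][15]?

20

i\w   0   1   2   3   4   5   6   7   8   9  10  11  12  13  14  15
  0   0   0   0   0   0   0   0   0   0   0   0   0   0   0   0   0
  1   0   0   0   0   0   0   0   0   3   3   3   3   3   3   3   3
  2   0   0   0   0   0   0   0   0   3   3   3   7   7   7   7   7
  3   0   0   0   0  12  12  12  12  12  12  12  12  15  15  15  19
  4   0   0   0   0  12  12  12  12  12  12  12  12  15  15  15  19
  5   0   0   0   0  12  12  12  12  12  12  12  12  15  15  15  20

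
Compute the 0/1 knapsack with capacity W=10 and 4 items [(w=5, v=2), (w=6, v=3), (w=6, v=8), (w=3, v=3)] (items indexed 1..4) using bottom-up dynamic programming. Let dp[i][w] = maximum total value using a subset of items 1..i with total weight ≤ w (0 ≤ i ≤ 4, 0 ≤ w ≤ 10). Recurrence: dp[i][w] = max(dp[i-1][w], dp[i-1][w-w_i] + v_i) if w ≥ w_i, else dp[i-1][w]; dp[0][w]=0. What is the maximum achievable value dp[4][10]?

11

i\w   0   1   2   3   4   5   6   7   8   9  10
  0   0   0   0   0   0   0   0   0   0   0   0
  1   0   0   0   0   0   2   2   2   2   2   2
  2   0   0   0   0   0   2   3   3   3   3   3
  3   0   0   0   0   0   2   8   8   8   8   8
  4   0   0   0   3   3   3   8   8   8  11  11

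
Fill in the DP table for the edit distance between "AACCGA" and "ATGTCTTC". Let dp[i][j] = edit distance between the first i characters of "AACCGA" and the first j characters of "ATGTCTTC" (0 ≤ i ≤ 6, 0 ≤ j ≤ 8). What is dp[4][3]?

3

   ''  A  T  G  T  C  T  T  C
''  0  1  2  3  4  5  6  7  8
 A  1  0  1  2  3  4  5  6  7
 A  2  1  1  2  3  4  5  6  7
 C  3  2  2  2  3  3  4  5  6
 C  4  3  3  3  3  3  4  5  5
 G  5  4  4  3  4  4  4  5  6
 A  6  5  5  4  4  5  5  5  6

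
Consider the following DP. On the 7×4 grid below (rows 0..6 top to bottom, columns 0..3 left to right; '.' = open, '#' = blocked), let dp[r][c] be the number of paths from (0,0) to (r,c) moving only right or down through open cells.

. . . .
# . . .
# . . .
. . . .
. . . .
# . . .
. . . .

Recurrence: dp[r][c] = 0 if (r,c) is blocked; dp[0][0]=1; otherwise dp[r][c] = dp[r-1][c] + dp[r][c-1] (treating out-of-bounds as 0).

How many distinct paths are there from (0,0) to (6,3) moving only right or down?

28

r\c   0   1   2   3
  0   1   1   1   1
  1   0   1   2   3
  2   0   1   3   6
  3   0   1   4  10
  4   0   1   5  15
  5   0   1   6  21
  6   0   1   7  28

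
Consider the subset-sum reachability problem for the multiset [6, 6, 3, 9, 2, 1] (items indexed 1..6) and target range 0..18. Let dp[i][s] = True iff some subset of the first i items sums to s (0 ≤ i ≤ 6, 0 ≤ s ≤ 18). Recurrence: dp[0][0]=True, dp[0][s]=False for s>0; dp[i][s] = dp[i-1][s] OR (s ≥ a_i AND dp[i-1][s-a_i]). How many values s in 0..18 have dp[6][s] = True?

i\s   0   1   2   3   4   5   6   7   8   9  10  11  12  13  14  15  16  17  18
  0   T   F   F   F   F   F   F   F   F   F   F   F   F   F   F   F   F   F   F
  1   T   F   F   F   F   F   T   F   F   F   F   F   F   F   F   F   F   F   F
  2   T   F   F   F   F   F   T   F   F   F   F   F   T   F   F   F   F   F   F
  3   T   F   F   T   F   F   T   F   F   T   F   F   T   F   F   T   F   F   F
  4   T   F   F   T   F   F   T   F   F   T   F   F   T   F   F   T   F   F   T
  5   T   F   T   T   F   T   T   F   T   T   F   T   T   F   T   T   F   T   T
  6   T   T   T   T   T   T   T   T   T   T   T   T   T   T   T   T   T   T   T

19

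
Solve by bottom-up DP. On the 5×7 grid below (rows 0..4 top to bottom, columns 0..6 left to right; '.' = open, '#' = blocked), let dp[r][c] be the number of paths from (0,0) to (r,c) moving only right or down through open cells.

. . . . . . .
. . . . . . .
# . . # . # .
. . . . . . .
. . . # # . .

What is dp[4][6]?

31

r\c   0   1   2   3   4   5   6
  0   1   1   1   1   1   1   1
  1   1   2   3   4   5   6   7
  2   0   2   5   0   5   0   7
  3   0   2   7   7  12  12  19
  4   0   2   9   0   0  12  31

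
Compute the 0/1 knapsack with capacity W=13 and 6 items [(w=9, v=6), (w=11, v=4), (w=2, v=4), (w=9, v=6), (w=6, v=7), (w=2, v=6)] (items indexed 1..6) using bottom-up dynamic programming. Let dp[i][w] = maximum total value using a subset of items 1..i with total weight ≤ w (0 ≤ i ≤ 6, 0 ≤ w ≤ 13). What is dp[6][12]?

17

i\w   0   1   2   3   4   5   6   7   8   9  10  11  12  13
  0   0   0   0   0   0   0   0   0   0   0   0   0   0   0
  1   0   0   0   0   0   0   0   0   0   6   6   6   6   6
  2   0   0   0   0   0   0   0   0   0   6   6   6   6   6
  3   0   0   4   4   4   4   4   4   4   6   6  10  10  10
  4   0   0   4   4   4   4   4   4   4   6   6  10  10  10
  5   0   0   4   4   4   4   7   7  11  11  11  11  11  11
  6   0   0   6   6  10  10  10  10  13  13  17  17  17  17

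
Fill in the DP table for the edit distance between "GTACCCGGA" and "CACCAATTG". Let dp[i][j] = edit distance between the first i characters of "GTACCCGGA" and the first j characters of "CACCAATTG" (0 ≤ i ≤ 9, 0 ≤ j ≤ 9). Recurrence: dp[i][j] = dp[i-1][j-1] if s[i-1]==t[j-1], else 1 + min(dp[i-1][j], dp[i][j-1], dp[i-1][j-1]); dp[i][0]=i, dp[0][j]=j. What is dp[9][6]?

   ''  C  A  C  C  A  A  T  T  G
''  0  1  2  3  4  5  6  7  8  9
 G  1  1  2  3  4  5  6  7  8  8
 T  2  2  2  3  4  5  6  6  7  8
 A  3  3  2  3  4  4  5  6  7  8
 C  4  3  3  2  3  4  5  6  7  8
 C  5  4  4  3  2  3  4  5  6  7
 C  6  5  5  4  3  3  4  5  6  7
 G  7  6  6  5  4  4  4  5  6  6
 G  8  7  7  6  5  5  5  5  6  6
 A  9  8  7  7  6  5  5  6  6  7

5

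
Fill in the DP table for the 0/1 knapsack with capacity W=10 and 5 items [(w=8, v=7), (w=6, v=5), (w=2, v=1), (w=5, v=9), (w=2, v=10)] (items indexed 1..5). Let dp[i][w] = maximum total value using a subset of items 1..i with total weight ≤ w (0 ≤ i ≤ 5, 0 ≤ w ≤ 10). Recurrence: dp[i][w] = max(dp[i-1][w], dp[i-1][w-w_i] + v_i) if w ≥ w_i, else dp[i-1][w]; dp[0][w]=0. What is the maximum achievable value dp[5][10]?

20

i\w   0   1   2   3   4   5   6   7   8   9  10
  0   0   0   0   0   0   0   0   0   0   0   0
  1   0   0   0   0   0   0   0   0   7   7   7
  2   0   0   0   0   0   0   5   5   7   7   7
  3   0   0   1   1   1   1   5   5   7   7   8
  4   0   0   1   1   1   9   9  10  10  10  10
  5   0   0  10  10  11  11  11  19  19  20  20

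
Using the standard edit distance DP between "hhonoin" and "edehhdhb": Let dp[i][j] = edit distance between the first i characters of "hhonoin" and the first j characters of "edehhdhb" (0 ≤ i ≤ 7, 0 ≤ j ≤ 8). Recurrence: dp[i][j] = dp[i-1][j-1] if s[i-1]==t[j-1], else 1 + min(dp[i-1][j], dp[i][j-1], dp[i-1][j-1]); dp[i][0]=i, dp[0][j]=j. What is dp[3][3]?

   ''  e  d  e  h  h  d  h  b
''  0  1  2  3  4  5  6  7  8
 h  1  1  2  3  3  4  5  6  7
 h  2  2  2  3  3  3  4  5  6
 o  3  3  3  3  4  4  4  5  6
 n  4  4  4  4  4  5  5  5  6
 o  5  5  5  5  5  5  6  6  6
 i  6  6  6  6  6  6  6  7  7
 n  7  7  7  7  7  7  7  7  8

3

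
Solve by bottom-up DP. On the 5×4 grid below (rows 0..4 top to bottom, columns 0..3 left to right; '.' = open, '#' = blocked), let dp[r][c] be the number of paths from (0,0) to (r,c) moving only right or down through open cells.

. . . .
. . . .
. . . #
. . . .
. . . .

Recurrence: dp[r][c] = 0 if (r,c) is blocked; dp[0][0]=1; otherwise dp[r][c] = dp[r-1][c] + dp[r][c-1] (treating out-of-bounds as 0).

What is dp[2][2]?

6

r\c   0   1   2   3
  0   1   1   1   1
  1   1   2   3   4
  2   1   3   6   0
  3   1   4  10  10
  4   1   5  15  25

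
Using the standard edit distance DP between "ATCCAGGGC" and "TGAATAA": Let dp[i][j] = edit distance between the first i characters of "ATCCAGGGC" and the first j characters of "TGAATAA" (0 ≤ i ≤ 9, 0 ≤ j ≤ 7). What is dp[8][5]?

6

   ''  T  G  A  A  T  A  A
''  0  1  2  3  4  5  6  7
 A  1  1  2  2  3  4  5  6
 T  2  1  2  3  3  3  4  5
 C  3  2  2  3  4  4  4  5
 C  4  3  3  3  4  5  5  5
 A  5  4  4  3  3  4  5  5
 G  6  5  4  4  4  4  5  6
 G  7  6  5  5  5  5  5  6
 G  8  7  6  6  6  6  6  6
 C  9  8  7  7  7  7  7  7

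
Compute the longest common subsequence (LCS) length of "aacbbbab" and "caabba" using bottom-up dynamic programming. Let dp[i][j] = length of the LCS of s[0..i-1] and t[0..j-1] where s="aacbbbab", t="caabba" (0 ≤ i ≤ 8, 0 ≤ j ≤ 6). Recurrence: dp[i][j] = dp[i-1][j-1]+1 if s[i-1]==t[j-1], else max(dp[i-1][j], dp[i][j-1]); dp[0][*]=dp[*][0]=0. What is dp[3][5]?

   ''  c  a  a  b  b  a
''  0  0  0  0  0  0  0
 a  0  0  1  1  1  1  1
 a  0  0  1  2  2  2  2
 c  0  1  1  2  2  2  2
 b  0  1  1  2  3  3  3
 b  0  1  1  2  3  4  4
 b  0  1  1  2  3  4  4
 a  0  1  2  2  3  4  5
 b  0  1  2  2  3  4  5

2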